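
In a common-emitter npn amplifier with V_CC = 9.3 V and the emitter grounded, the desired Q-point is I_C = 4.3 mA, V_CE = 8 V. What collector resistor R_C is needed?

R_C ≈ 0.3 kΩ

Collector loop: V_CC = I_C·R_C + V_CE.
R_C = (V_CC − V_CE)/I_C = (9.3 − 8)/4.3 = 0.302 kΩ.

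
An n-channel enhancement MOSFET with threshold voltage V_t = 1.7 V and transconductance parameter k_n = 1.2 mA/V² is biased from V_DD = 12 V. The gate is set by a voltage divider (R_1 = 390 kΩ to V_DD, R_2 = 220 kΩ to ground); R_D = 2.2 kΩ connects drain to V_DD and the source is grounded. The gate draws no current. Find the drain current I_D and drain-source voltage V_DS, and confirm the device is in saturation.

I_D ≈ 4.1 mA, V_DS ≈ 2.9 V

V_G = V_DD·R_2/(R_1+R_2) = 12×220/610 = 4.33 V. With the source grounded, V_GS = V_G = 4.33 V.
Assume saturation: I_D = (k_n/2)(V_GS − V_t)² = (1.2/2)×(4.33 − 1.7)² = 0.6×2.63² = 4.14 mA.
V_DS = V_DD − I_D·R_D = 12 − 4.14×2.2 = 2.88 V.
Saturation requires V_DS ≥ V_GS − V_t = 2.63 V; 2.88 ≥ 2.63 ✓.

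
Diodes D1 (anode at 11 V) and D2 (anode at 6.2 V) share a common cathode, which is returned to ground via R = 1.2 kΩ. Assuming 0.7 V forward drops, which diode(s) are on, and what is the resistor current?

Assume both conduct. Then node N would need to be at both 11−0.7 = 10.3 V and 6.2−0.7 = 5.5 V, which is impossible.
Assume only D1 conducts: V_N = 11 − 0.7 = 10.3 V, so I_R = 10.3/1.2 = 8.58 mA.
Check D2: its anode-to-cathode voltage is 6.2 − 10.3 = -4.1 V < 0.7 V, so it is off. The assumption is consistent.

Only D1 conducts; I_R ≈ 8.6 mA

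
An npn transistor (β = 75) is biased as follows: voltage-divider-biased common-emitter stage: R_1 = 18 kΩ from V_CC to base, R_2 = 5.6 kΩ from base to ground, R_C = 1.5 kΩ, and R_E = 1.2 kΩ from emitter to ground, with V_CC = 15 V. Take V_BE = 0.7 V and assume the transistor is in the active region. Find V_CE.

Thevenize the base divider: V_Th = V_CC·R_2/(R_1+R_2) = 15×5.6/23.6 = 3.56 V, R_Th = R_1‖R_2 = 4.27 kΩ.
Base-emitter loop: V_Th = I_B·R_Th + V_BE + (β+1)I_B·R_E, so I_B = (3.56 − 0.7) / (4.27 + 76×1.2) = 0.0299 mA.
I_C = β·I_B = 75×0.0299 = 2.25 mA, and I_E = (β+1)I_B = 2.28 mA.
V_CE = V_CC − I_C·R_C − I_E·R_E = 15 − 2.25×1.5 − 2.28×1.2 = 8.9 V.
V_CE = 8.9 V > 0.2 V confirms active-region operation.

V_CE ≈ 8.9 V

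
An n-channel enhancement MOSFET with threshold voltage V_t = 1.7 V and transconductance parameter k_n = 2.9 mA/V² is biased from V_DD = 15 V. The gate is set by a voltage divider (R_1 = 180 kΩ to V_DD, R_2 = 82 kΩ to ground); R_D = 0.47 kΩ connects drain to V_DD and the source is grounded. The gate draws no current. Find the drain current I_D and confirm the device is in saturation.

V_G = V_DD·R_2/(R_1+R_2) = 15×82/262 = 4.69 V. With the source grounded, V_GS = V_G = 4.69 V.
Assume saturation: I_D = (k_n/2)(V_GS − V_t)² = (2.9/2)×(4.69 − 1.7)² = 1.45×2.99² = 13 mA.
V_DS = V_DD − I_D·R_D = 15 − 13×0.47 = 8.89 V.
Saturation requires V_DS ≥ V_GS − V_t = 2.99 V; 8.89 ≥ 2.99 ✓.

I_D ≈ 13 mA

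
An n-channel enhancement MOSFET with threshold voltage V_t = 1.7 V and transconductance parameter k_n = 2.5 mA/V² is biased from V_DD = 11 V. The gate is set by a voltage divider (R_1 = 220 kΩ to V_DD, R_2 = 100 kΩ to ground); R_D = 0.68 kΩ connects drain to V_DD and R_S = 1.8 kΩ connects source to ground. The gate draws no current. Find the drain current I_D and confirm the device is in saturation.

V_G = V_DD·R_2/(R_1+R_2) = 11×100/320 = 3.44 V.
Assume saturation: I_D = (k_n/2)(V_GS − V_t)² with V_GS = V_G − I_D·R_S = 3.44 − 1.8·I_D.
Substituting gives 4.05·I_D² − 8.82·I_D + 3.77 = 0, with roots I_D = 0.585 or 1.59 mA.
The root I_D = 1.59 mA gives V_GS = 0.571 V ≤ V_t, so take I_D = 0.585 mA.
Then V_GS = 2.38 V and V_DS = V_DD − I_D(R_D+R_S) = 11 − 0.585×2.48 = 9.55 V.
Saturation requires V_DS ≥ V_GS − V_t = 0.684 V; 9.55 ≥ 0.684 ✓.

I_D ≈ 0.59 mA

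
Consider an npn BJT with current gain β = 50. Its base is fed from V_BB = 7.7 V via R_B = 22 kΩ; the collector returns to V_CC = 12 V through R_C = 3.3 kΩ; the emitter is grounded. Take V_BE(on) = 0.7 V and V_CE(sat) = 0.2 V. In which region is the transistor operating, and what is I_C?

saturation; I_C ≈ 3.6 mA

Assume active: I_B = (7.7 − 0.7)/22 = 0.318 mA, giving I_C = β·I_B = 15.9 mA.
But then V_CE = 12 − 15.9×3.3 = -40.5 V < V_CE(sat) = 0.2 V — impossible in the active region.
So the transistor is saturated. With V_CE = 0.2 V, I_C = (V_CC − 0.2)/R_C = 11.8/3.3 = 3.58 mA.
Check: β·I_B = 15.9 mA > I_C = 3.58 mA, confirming saturation.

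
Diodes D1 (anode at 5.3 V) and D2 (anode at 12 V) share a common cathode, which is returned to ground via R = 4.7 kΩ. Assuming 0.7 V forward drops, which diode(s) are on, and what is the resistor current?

Only D2 conducts; I_R ≈ 2.4 mA

Assume both conduct. Then node N would need to be at both 5.3−0.7 = 4.6 V and 12−0.7 = 11.3 V, which is impossible.
Assume only D2 conducts: V_N = 12 − 0.7 = 11.3 V, so I_R = 11.3/4.7 = 2.4 mA.
Check D1: its anode-to-cathode voltage is 5.3 − 11.3 = -6 V < 0.7 V, so it is off. The assumption is consistent.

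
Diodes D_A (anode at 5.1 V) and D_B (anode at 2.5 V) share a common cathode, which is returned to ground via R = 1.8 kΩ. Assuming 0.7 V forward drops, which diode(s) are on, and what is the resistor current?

Only D_A conducts; I_R ≈ 2.4 mA

Assume both conduct. Then node N would need to be at both 5.1−0.7 = 4.4 V and 2.5−0.7 = 1.8 V, which is impossible.
Assume only D_A conducts: V_N = 5.1 − 0.7 = 4.4 V, so I_R = 4.4/1.8 = 2.44 mA.
Check D_B: its anode-to-cathode voltage is 2.5 − 4.4 = -1.9 V < 0.7 V, so it is off. The assumption is consistent.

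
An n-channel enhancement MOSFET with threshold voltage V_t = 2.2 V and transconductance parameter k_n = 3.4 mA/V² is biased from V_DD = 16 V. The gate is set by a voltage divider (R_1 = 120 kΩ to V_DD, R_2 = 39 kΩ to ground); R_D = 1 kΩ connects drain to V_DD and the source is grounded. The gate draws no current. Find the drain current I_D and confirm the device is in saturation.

V_G = V_DD·R_2/(R_1+R_2) = 16×39/159 = 3.92 V. With the source grounded, V_GS = V_G = 3.92 V.
Assume saturation: I_D = (k_n/2)(V_GS − V_t)² = (3.4/2)×(3.92 − 2.2)² = 1.7×1.72² = 5.06 mA.
V_DS = V_DD − I_D·R_D = 16 − 5.06×1 = 10.9 V.
Saturation requires V_DS ≥ V_GS − V_t = 1.72 V; 10.9 ≥ 1.72 ✓.

I_D ≈ 5.1 mA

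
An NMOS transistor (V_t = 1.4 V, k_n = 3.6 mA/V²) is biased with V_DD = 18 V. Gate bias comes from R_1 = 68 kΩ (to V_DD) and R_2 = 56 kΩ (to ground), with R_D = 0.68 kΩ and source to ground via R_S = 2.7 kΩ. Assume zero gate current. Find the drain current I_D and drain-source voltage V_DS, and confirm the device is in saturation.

I_D ≈ 2.1 mA, V_DS ≈ 11 V

V_G = V_DD·R_2/(R_1+R_2) = 18×56/124 = 8.13 V.
Assume saturation: I_D = (k_n/2)(V_GS − V_t)² with V_GS = V_G − I_D·R_S = 8.13 − 2.7·I_D.
Substituting gives 13.1·I_D² − 66.4·I_D + 81.5 = 0, with roots I_D = 2.09 or 2.97 mA.
The root I_D = 2.97 mA gives V_GS = 0.116 V ≤ V_t, so take I_D = 2.09 mA.
Then V_GS = 2.48 V and V_DS = V_DD − I_D(R_D+R_S) = 18 − 2.09×3.38 = 10.9 V.
Saturation requires V_DS ≥ V_GS − V_t = 1.08 V; 10.9 ≥ 1.08 ✓.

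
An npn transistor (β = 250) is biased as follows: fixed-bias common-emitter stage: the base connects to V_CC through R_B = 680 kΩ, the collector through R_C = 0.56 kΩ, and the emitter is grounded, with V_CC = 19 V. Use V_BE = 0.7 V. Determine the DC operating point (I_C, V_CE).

Base loop: V_CC = I_B·R_B + V_BE, so I_B = (19 − 0.7)/680 kΩ = 0.0269 mA.
In the active region I_C = β·I_B = 250 × 0.0269 = 6.73 mA.
Collector loop: V_CE = V_CC − I_C·R_C = 19 − 6.73×0.56 = 15.2 V.
Since V_CE = 15.2 V > V_CE(sat) ≈ 0.2 V, the transistor is in the active region as assumed.

I_C ≈ 6.7 mA, V_CE ≈ 15 V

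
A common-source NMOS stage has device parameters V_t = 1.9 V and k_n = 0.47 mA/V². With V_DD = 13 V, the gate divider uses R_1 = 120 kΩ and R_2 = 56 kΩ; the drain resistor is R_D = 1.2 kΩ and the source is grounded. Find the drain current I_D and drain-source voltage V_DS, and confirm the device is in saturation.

I_D ≈ 1.2 mA, V_DS ≈ 12 V

V_G = V_DD·R_2/(R_1+R_2) = 13×56/176 = 4.14 V. With the source grounded, V_GS = V_G = 4.14 V.
Assume saturation: I_D = (k_n/2)(V_GS − V_t)² = (0.47/2)×(4.14 − 1.9)² = 0.235×2.24² = 1.18 mA.
V_DS = V_DD − I_D·R_D = 13 − 1.18×1.2 = 11.6 V.
Saturation requires V_DS ≥ V_GS − V_t = 2.24 V; 11.6 ≥ 2.24 ✓.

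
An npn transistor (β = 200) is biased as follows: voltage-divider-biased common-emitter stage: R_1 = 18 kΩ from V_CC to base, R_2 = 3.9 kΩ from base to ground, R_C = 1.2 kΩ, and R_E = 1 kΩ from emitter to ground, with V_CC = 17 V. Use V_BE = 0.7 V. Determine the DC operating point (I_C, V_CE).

Thevenize the base divider: V_Th = V_CC·R_2/(R_1+R_2) = 17×3.9/21.9 = 3.03 V, R_Th = R_1‖R_2 = 3.21 kΩ.
Base-emitter loop: V_Th = I_B·R_Th + V_BE + (β+1)I_B·R_E, so I_B = (3.03 − 0.7) / (3.21 + 201×1) = 0.0114 mA.
I_C = β·I_B = 200×0.0114 = 2.28 mA, and I_E = (β+1)I_B = 2.29 mA.
V_CE = V_CC − I_C·R_C − I_E·R_E = 17 − 2.28×1.2 − 2.29×1 = 12 V.
V_CE = 12 V > 0.2 V confirms active-region operation.

I_C ≈ 2.3 mA, V_CE ≈ 12 V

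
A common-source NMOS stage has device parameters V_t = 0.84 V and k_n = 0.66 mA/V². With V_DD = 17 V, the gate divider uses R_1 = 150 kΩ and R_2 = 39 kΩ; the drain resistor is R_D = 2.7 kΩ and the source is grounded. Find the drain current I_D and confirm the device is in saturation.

I_D ≈ 2.3 mA

V_G = V_DD·R_2/(R_1+R_2) = 17×39/189 = 3.51 V. With the source grounded, V_GS = V_G = 3.51 V.
Assume saturation: I_D = (k_n/2)(V_GS − V_t)² = (0.66/2)×(3.51 − 0.84)² = 0.33×2.67² = 2.35 mA.
V_DS = V_DD − I_D·R_D = 17 − 2.35×2.7 = 10.7 V.
Saturation requires V_DS ≥ V_GS − V_t = 2.67 V; 10.7 ≥ 2.67 ✓.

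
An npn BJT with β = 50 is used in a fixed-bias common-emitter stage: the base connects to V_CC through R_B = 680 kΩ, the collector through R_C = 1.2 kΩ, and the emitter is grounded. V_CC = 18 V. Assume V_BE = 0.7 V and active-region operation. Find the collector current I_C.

Base loop: V_CC = I_B·R_B + V_BE, so I_B = (18 − 0.7)/680 kΩ = 0.0254 mA.
In the active region I_C = β·I_B = 50 × 0.0254 = 1.27 mA.
Collector loop: V_CE = V_CC − I_C·R_C = 18 − 1.27×1.2 = 16.5 V.
Since V_CE = 16.5 V > V_CE(sat) ≈ 0.2 V, the transistor is in the active region as assumed.

I_C ≈ 1.3 mA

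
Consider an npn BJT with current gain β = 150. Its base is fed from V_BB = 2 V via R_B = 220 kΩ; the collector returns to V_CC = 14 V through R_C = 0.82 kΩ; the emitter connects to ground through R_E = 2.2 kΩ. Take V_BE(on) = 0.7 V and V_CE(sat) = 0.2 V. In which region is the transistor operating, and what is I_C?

active; I_C ≈ 0.35 mA

Assume active. Base-emitter loop: I_B = (V_BB − V_BE)/(R_B + (β+1)R_E) = (2 − 0.7)/(220 + 151×2.2) = 0.00235 mA.
I_C = β·I_B = 150×0.00235 = 0.353 mA.
V_CE = V_CC − I_C·R_C − I_E·R_E = 14 − 0.353×0.82 − 0.355×2.2 = 12.9 V > V_CE(sat), so the active-region assumption holds.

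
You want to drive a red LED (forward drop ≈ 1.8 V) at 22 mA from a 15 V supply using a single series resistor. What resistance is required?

R ≈ 0.6 kΩ

The resistor drops V_S − V_D = 15 − 1.8 = 13.2 V at 22 mA.
R = 13.2 V / 22 mA = 0.6 kΩ.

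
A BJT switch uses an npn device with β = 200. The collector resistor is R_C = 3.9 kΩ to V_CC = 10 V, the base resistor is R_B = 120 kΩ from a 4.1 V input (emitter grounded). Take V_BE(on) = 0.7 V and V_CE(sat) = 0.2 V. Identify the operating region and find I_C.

Assume active: I_B = (4.1 − 0.7)/120 = 0.0283 mA, giving I_C = β·I_B = 5.67 mA.
But then V_CE = 10 − 5.67×3.9 = -12.1 V < V_CE(sat) = 0.2 V — impossible in the active region.
So the transistor is saturated. With V_CE = 0.2 V, I_C = (V_CC − 0.2)/R_C = 9.8/3.9 = 2.51 mA.
Check: β·I_B = 5.67 mA > I_C = 2.51 mA, confirming saturation.

saturation; I_C ≈ 2.5 mA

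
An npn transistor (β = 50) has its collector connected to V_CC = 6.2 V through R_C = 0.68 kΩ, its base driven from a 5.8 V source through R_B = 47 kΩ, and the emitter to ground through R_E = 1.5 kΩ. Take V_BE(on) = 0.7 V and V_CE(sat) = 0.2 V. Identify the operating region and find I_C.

Assume active. Base-emitter loop: I_B = (V_BB − V_BE)/(R_B + (β+1)R_E) = (5.8 − 0.7)/(47 + 51×1.5) = 0.0413 mA.
I_C = β·I_B = 50×0.0413 = 2.06 mA.
V_CE = V_CC − I_C·R_C − I_E·R_E = 6.2 − 2.06×0.68 − 2.11×1.5 = 1.64 V > V_CE(sat), so the active-region assumption holds.

active; I_C ≈ 2.1 mA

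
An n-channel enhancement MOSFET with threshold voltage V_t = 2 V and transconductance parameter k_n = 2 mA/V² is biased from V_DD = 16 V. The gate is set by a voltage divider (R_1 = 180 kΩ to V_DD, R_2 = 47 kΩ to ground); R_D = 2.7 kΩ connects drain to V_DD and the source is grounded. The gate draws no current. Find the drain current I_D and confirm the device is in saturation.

I_D ≈ 1.7 mA

V_G = V_DD·R_2/(R_1+R_2) = 16×47/227 = 3.31 V. With the source grounded, V_GS = V_G = 3.31 V.
Assume saturation: I_D = (k_n/2)(V_GS − V_t)² = (2/2)×(3.31 − 2)² = 1×1.31² = 1.72 mA.
V_DS = V_DD − I_D·R_D = 16 − 1.72×2.7 = 11.3 V.
Saturation requires V_DS ≥ V_GS − V_t = 1.31 V; 11.3 ≥ 1.31 ✓.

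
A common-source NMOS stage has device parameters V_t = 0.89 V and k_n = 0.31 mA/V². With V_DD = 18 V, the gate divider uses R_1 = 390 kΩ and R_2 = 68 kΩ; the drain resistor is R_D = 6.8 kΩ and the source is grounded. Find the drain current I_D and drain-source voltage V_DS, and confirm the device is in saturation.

V_G = V_DD·R_2/(R_1+R_2) = 18×68/458 = 2.67 V. With the source grounded, V_GS = V_G = 2.67 V.
Assume saturation: I_D = (k_n/2)(V_GS − V_t)² = (0.31/2)×(2.67 − 0.89)² = 0.155×1.78² = 0.492 mA.
V_DS = V_DD − I_D·R_D = 18 − 0.492×6.8 = 14.7 V.
Saturation requires V_DS ≥ V_GS − V_t = 1.78 V; 14.7 ≥ 1.78 ✓.

I_D ≈ 0.49 mA, V_DS ≈ 15 V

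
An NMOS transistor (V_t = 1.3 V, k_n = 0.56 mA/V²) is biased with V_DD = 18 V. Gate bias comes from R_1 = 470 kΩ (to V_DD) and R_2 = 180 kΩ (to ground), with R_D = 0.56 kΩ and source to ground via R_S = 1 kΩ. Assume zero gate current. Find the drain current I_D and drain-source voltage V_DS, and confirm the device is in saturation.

V_G = V_DD·R_2/(R_1+R_2) = 18×180/650 = 4.98 V.
Assume saturation: I_D = (k_n/2)(V_GS − V_t)² with V_GS = V_G − I_D·R_S = 4.98 − 1·I_D.
Substituting gives 0.28·I_D² − 3.06·I_D + 3.8 = 0, with roots I_D = 1.43 or 9.51 mA.
The root I_D = 9.51 mA gives V_GS = -4.53 V ≤ V_t, so take I_D = 1.43 mA.
Then V_GS = 3.56 V and V_DS = V_DD − I_D(R_D+R_S) = 18 − 1.43×1.56 = 15.8 V.
Saturation requires V_DS ≥ V_GS − V_t = 2.26 V; 15.8 ≥ 2.26 ✓.

I_D ≈ 1.4 mA, V_DS ≈ 16 V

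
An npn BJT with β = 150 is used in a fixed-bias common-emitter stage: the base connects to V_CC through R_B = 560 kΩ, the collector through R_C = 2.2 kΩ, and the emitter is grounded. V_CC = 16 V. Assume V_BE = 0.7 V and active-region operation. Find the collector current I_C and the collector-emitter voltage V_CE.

Base loop: V_CC = I_B·R_B + V_BE, so I_B = (16 − 0.7)/560 kΩ = 0.0273 mA.
In the active region I_C = β·I_B = 150 × 0.0273 = 4.1 mA.
Collector loop: V_CE = V_CC − I_C·R_C = 16 − 4.1×2.2 = 6.98 V.
Since V_CE = 6.98 V > V_CE(sat) ≈ 0.2 V, the transistor is in the active region as assumed.

I_C ≈ 4.1 mA, V_CE ≈ 7 V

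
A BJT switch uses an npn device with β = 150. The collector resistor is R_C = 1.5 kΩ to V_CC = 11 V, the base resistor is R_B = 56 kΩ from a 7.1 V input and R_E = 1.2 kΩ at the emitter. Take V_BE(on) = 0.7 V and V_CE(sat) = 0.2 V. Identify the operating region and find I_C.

saturation; I_C ≈ 4 mA

Assume active: I_B = (7.1 − 0.7)/(56 + 151×1.2) = 0.027 mA, I_C = β·I_B = 4.05 mA.
Then V_CE = 11 − 4.05×1.5 − 4.07×1.2 = 0.0401 V < 0.2 V — the active assumption fails.
Re-solve with V_CE = 0.2 V. KCL at the emitter: V_E/R_E = (V_BB−0.7−V_E)/R_B + (V_CC−0.2−V_E)/R_C, giving V_E = 4.82 V.
I_C = (V_CC − 0.2 − V_E)/R_C = (10.8 − 4.82)/1.5 = 3.99 mA.
Check: I_B = (6.4 − 4.82)/56 = 0.0282 mA, and β·I_B = 4.24 mA > I_C, confirming saturation.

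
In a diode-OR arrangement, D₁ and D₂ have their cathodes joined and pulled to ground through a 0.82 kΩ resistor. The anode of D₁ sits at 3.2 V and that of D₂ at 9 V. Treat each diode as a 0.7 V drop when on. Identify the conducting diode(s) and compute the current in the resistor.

Assume both conduct. Then node N would need to be at both 3.2−0.7 = 2.5 V and 9−0.7 = 8.3 V, which is impossible.
Assume only D₂ conducts: V_N = 9 − 0.7 = 8.3 V, so I_R = 8.3/0.82 = 10.1 mA.
Check D₁: its anode-to-cathode voltage is 3.2 − 8.3 = -5.1 V < 0.7 V, so it is off. The assumption is consistent.

Only D₂ conducts; I_R ≈ 10 mA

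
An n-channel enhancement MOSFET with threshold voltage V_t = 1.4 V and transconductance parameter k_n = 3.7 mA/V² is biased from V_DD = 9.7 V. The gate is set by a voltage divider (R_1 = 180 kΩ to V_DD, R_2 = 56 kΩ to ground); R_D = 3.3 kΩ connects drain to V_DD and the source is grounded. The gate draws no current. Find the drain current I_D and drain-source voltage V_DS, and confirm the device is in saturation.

V_G = V_DD·R_2/(R_1+R_2) = 9.7×56/236 = 2.3 V. With the source grounded, V_GS = V_G = 2.3 V.
Assume saturation: I_D = (k_n/2)(V_GS − V_t)² = (3.7/2)×(2.3 − 1.4)² = 1.85×0.902² = 1.5 mA.
V_DS = V_DD − I_D·R_D = 9.7 − 1.5×3.3 = 4.74 V.
Saturation requires V_DS ≥ V_GS − V_t = 0.902 V; 4.74 ≥ 0.902 ✓.

I_D ≈ 1.5 mA, V_DS ≈ 4.7 V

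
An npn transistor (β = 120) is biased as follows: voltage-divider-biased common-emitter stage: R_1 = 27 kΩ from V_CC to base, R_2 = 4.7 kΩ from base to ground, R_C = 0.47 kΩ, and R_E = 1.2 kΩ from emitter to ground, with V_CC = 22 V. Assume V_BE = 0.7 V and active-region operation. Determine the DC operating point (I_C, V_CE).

Thevenize the base divider: V_Th = V_CC·R_2/(R_1+R_2) = 22×4.7/31.7 = 3.26 V, R_Th = R_1‖R_2 = 4 kΩ.
Base-emitter loop: V_Th = I_B·R_Th + V_BE + (β+1)I_B·R_E, so I_B = (3.26 − 0.7) / (4 + 121×1.2) = 0.0172 mA.
I_C = β·I_B = 120×0.0172 = 2.06 mA, and I_E = (β+1)I_B = 2.08 mA.
V_CE = V_CC − I_C·R_C − I_E·R_E = 22 − 2.06×0.47 − 2.08×1.2 = 18.5 V.
V_CE = 18.5 V > 0.2 V confirms active-region operation.

I_C ≈ 2.1 mA, V_CE ≈ 19 V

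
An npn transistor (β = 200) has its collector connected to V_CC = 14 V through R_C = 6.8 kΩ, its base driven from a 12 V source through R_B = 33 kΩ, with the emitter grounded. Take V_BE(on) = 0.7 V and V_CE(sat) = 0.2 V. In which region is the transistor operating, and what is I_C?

saturation; I_C ≈ 2 mA

Assume active: I_B = (12 − 0.7)/33 = 0.342 mA, giving I_C = β·I_B = 68.5 mA.
But then V_CE = 14 − 68.5×6.8 = -452 V < V_CE(sat) = 0.2 V — impossible in the active region.
So the transistor is saturated. With V_CE = 0.2 V, I_C = (V_CC − 0.2)/R_C = 13.8/6.8 = 2.03 mA.
Check: β·I_B = 68.5 mA > I_C = 2.03 mA, confirming saturation.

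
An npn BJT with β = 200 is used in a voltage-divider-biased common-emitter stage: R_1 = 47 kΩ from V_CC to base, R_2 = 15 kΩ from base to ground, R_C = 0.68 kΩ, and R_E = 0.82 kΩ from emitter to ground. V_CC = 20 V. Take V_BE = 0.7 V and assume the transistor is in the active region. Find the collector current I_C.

I_C ≈ 4.7 mA

Thevenize the base divider: V_Th = V_CC·R_2/(R_1+R_2) = 20×15/62 = 4.84 V, R_Th = R_1‖R_2 = 11.4 kΩ.
Base-emitter loop: V_Th = I_B·R_Th + V_BE + (β+1)I_B·R_E, so I_B = (4.84 − 0.7) / (11.4 + 201×0.82) = 0.0235 mA.
I_C = β·I_B = 200×0.0235 = 4.7 mA, and I_E = (β+1)I_B = 4.72 mA.
V_CE = V_CC − I_C·R_C − I_E·R_E = 20 − 4.7×0.68 − 4.72×0.82 = 12.9 V.
V_CE = 12.9 V > 0.2 V confirms active-region operation.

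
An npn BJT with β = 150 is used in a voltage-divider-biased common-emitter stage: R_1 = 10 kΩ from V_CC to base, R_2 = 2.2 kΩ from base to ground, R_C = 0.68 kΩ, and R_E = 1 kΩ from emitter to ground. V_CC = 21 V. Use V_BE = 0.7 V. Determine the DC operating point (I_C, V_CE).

Thevenize the base divider: V_Th = V_CC·R_2/(R_1+R_2) = 21×2.2/12.2 = 3.79 V, R_Th = R_1‖R_2 = 1.8 kΩ.
Base-emitter loop: V_Th = I_B·R_Th + V_BE + (β+1)I_B·R_E, so I_B = (3.79 − 0.7) / (1.8 + 151×1) = 0.0202 mA.
I_C = β·I_B = 150×0.0202 = 3.03 mA, and I_E = (β+1)I_B = 3.05 mA.
V_CE = V_CC − I_C·R_C − I_E·R_E = 21 − 3.03×0.68 − 3.05×1 = 15.9 V.
V_CE = 15.9 V > 0.2 V confirms active-region operation.

I_C ≈ 3 mA, V_CE ≈ 16 V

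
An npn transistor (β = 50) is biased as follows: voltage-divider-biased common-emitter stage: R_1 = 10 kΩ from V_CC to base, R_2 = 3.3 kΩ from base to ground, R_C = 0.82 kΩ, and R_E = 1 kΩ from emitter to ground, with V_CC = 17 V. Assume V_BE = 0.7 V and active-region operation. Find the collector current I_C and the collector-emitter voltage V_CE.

Thevenize the base divider: V_Th = V_CC·R_2/(R_1+R_2) = 17×3.3/13.3 = 4.22 V, R_Th = R_1‖R_2 = 2.48 kΩ.
Base-emitter loop: V_Th = I_B·R_Th + V_BE + (β+1)I_B·R_E, so I_B = (4.22 − 0.7) / (2.48 + 51×1) = 0.0658 mA.
I_C = β·I_B = 50×0.0658 = 3.29 mA, and I_E = (β+1)I_B = 3.35 mA.
V_CE = V_CC − I_C·R_C − I_E·R_E = 17 − 3.29×0.82 − 3.35×1 = 10.9 V.
V_CE = 10.9 V > 0.2 V confirms active-region operation.

I_C ≈ 3.3 mA, V_CE ≈ 11 V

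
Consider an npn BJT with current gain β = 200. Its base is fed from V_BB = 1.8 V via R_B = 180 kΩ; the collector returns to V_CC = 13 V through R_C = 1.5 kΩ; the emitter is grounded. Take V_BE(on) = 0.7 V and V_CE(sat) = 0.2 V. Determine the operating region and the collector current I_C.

active; I_C ≈ 1.2 mA

Assume active. Base-emitter loop: I_B = (V_BB − V_BE)/R_B = (1.8 − 0.7)/180 = 0.00611 mA.
I_C = β·I_B = 200×0.00611 = 1.22 mA.
V_CE = V_CC − I_C·R_C = 13 − 1.22×1.5 = 11.2 V > V_CE(sat), so the active-region assumption holds.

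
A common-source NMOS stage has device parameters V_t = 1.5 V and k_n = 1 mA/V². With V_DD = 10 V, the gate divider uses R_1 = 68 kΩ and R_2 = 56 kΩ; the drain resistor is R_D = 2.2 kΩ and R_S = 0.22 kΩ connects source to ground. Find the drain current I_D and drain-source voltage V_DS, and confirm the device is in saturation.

I_D ≈ 2.9 mA, V_DS ≈ 3.1 V

V_G = V_DD·R_2/(R_1+R_2) = 10×56/124 = 4.52 V.
Assume saturation: I_D = (k_n/2)(V_GS − V_t)² with V_GS = V_G − I_D·R_S = 4.52 − 0.22·I_D.
Substituting gives 0.0242·I_D² − 1.66·I_D + 4.55 = 0, with roots I_D = 2.85 or 65.9 mA.
The root I_D = 65.9 mA gives V_GS = -9.98 V ≤ V_t, so take I_D = 2.85 mA.
Then V_GS = 3.89 V and V_DS = V_DD − I_D(R_D+R_S) = 10 − 2.85×2.42 = 3.1 V.
Saturation requires V_DS ≥ V_GS − V_t = 2.39 V; 3.1 ≥ 2.39 ✓.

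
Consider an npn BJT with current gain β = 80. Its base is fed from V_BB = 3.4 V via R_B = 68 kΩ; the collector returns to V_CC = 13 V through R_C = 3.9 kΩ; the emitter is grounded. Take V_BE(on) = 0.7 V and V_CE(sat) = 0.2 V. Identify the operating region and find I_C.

Assume active. Base-emitter loop: I_B = (V_BB − V_BE)/R_B = (3.4 − 0.7)/68 = 0.0397 mA.
I_C = β·I_B = 80×0.0397 = 3.18 mA.
V_CE = V_CC − I_C·R_C = 13 − 3.18×3.9 = 0.612 V > V_CE(sat), so the active-region assumption holds.

active; I_C ≈ 3.2 mA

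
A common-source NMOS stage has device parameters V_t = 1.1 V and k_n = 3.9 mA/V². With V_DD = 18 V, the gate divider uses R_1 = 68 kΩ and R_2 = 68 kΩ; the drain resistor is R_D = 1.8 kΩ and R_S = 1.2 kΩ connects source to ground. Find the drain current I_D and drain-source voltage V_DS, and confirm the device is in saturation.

V_G = V_DD·R_2/(R_1+R_2) = 18×68/136 = 9 V.
Assume saturation: I_D = (k_n/2)(V_GS − V_t)² with V_GS = V_G − I_D·R_S = 9 − 1.2·I_D.
Substituting gives 2.81·I_D² − 38·I_D + 122 = 0, with roots I_D = 5.22 or 8.3 mA.
The root I_D = 8.3 mA gives V_GS = -0.963 V ≤ V_t, so take I_D = 5.22 mA.
Then V_GS = 2.74 V and V_DS = V_DD − I_D(R_D+R_S) = 18 − 5.22×3 = 2.34 V.
Saturation requires V_DS ≥ V_GS − V_t = 1.64 V; 2.34 ≥ 1.64 ✓.

I_D ≈ 5.2 mA, V_DS ≈ 2.3 V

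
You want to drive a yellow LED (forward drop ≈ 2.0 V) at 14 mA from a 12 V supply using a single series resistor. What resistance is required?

The resistor drops V_S − V_D = 12 − 2.0 = 10 V at 14 mA.
R = 10 V / 14 mA = 0.714 kΩ.

R ≈ 0.71 kΩ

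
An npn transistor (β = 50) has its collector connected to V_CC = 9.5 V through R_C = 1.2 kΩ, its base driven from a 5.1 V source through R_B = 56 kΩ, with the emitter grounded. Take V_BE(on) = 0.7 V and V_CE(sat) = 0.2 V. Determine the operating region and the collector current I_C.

Assume active. Base-emitter loop: I_B = (V_BB − V_BE)/R_B = (5.1 − 0.7)/56 = 0.0786 mA.
I_C = β·I_B = 50×0.0786 = 3.93 mA.
V_CE = V_CC − I_C·R_C = 9.5 − 3.93×1.2 = 4.79 V > V_CE(sat), so the active-region assumption holds.

active; I_C ≈ 3.9 mA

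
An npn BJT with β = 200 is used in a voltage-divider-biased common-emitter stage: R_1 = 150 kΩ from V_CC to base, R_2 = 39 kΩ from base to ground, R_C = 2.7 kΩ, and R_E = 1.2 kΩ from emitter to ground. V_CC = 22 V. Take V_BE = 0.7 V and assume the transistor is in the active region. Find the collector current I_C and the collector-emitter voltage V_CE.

I_C ≈ 2.8 mA, V_CE ≈ 11 V

Thevenize the base divider: V_Th = V_CC·R_2/(R_1+R_2) = 22×39/189 = 4.54 V, R_Th = R_1‖R_2 = 31 kΩ.
Base-emitter loop: V_Th = I_B·R_Th + V_BE + (β+1)I_B·R_E, so I_B = (4.54 − 0.7) / (31 + 201×1.2) = 0.0141 mA.
I_C = β·I_B = 200×0.0141 = 2.82 mA, and I_E = (β+1)I_B = 2.84 mA.
V_CE = V_CC − I_C·R_C − I_E·R_E = 22 − 2.82×2.7 − 2.84×1.2 = 11 V.
V_CE = 11 V > 0.2 V confirms active-region operation.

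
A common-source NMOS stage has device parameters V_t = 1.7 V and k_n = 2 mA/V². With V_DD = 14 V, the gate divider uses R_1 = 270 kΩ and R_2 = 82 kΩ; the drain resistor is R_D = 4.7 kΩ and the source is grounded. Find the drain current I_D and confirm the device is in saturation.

I_D ≈ 2.4 mA

V_G = V_DD·R_2/(R_1+R_2) = 14×82/352 = 3.26 V. With the source grounded, V_GS = V_G = 3.26 V.
Assume saturation: I_D = (k_n/2)(V_GS − V_t)² = (2/2)×(3.26 − 1.7)² = 1×1.56² = 2.44 mA.
V_DS = V_DD − I_D·R_D = 14 − 2.44×4.7 = 2.54 V.
Saturation requires V_DS ≥ V_GS − V_t = 1.56 V; 2.54 ≥ 1.56 ✓.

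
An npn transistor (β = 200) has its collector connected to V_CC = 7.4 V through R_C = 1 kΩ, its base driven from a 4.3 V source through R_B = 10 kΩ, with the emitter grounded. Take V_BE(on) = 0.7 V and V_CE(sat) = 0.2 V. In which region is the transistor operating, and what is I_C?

saturation; I_C ≈ 7.2 mA

Assume active: I_B = (4.3 − 0.7)/10 = 0.36 mA, giving I_C = β·I_B = 72 mA.
But then V_CE = 7.4 − 72×1 = -64.6 V < V_CE(sat) = 0.2 V — impossible in the active region.
So the transistor is saturated. With V_CE = 0.2 V, I_C = (V_CC − 0.2)/R_C = 7.2/1 = 7.2 mA.
Check: β·I_B = 72 mA > I_C = 7.2 mA, confirming saturation.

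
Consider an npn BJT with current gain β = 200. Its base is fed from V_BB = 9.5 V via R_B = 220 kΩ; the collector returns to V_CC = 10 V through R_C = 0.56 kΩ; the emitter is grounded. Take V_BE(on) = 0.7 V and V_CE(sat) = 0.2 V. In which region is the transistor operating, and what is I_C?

Assume active. Base-emitter loop: I_B = (V_BB − V_BE)/R_B = (9.5 − 0.7)/220 = 0.04 mA.
I_C = β·I_B = 200×0.04 = 8 mA.
V_CE = V_CC − I_C·R_C = 10 − 8×0.56 = 5.52 V > V_CE(sat), so the active-region assumption holds.

active; I_C ≈ 8 mA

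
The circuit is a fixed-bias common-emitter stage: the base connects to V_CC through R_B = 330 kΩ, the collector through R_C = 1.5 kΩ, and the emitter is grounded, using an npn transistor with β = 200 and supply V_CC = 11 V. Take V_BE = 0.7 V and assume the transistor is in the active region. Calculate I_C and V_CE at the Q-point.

Base loop: V_CC = I_B·R_B + V_BE, so I_B = (11 − 0.7)/330 kΩ = 0.0312 mA.
In the active region I_C = β·I_B = 200 × 0.0312 = 6.24 mA.
Collector loop: V_CE = V_CC − I_C·R_C = 11 − 6.24×1.5 = 1.64 V.
Since V_CE = 1.64 V > V_CE(sat) ≈ 0.2 V, the transistor is in the active region as assumed.

I_C ≈ 6.2 mA, V_CE ≈ 1.6 V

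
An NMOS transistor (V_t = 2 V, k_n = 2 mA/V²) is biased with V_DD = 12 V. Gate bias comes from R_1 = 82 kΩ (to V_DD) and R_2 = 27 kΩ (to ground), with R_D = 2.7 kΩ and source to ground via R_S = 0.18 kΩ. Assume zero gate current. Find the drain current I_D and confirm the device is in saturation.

V_G = V_DD·R_2/(R_1+R_2) = 12×27/109 = 2.97 V.
Assume saturation: I_D = (k_n/2)(V_GS − V_t)² with V_GS = V_G − I_D·R_S = 2.97 − 0.18·I_D.
Substituting gives 0.0324·I_D² − 1.35·I_D + 0.946 = 0, with roots I_D = 0.713 or 41 mA.
The root I_D = 41 mA gives V_GS = -4.4 V ≤ V_t, so take I_D = 0.713 mA.
Then V_GS = 2.84 V and V_DS = V_DD − I_D(R_D+R_S) = 12 − 0.713×2.88 = 9.95 V.
Saturation requires V_DS ≥ V_GS − V_t = 0.844 V; 9.95 ≥ 0.844 ✓.

I_D ≈ 0.71 mA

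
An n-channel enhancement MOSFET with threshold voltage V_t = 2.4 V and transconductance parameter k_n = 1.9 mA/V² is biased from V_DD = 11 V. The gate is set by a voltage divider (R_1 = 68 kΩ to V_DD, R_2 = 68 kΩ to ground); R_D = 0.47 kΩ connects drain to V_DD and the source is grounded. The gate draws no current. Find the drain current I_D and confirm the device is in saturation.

V_G = V_DD·R_2/(R_1+R_2) = 11×68/136 = 5.5 V. With the source grounded, V_GS = V_G = 5.5 V.
Assume saturation: I_D = (k_n/2)(V_GS − V_t)² = (1.9/2)×(5.5 − 2.4)² = 0.95×3.1² = 9.13 mA.
V_DS = V_DD − I_D·R_D = 11 − 9.13×0.47 = 6.71 V.
Saturation requires V_DS ≥ V_GS − V_t = 3.1 V; 6.71 ≥ 3.1 ✓.

I_D ≈ 9.1 mA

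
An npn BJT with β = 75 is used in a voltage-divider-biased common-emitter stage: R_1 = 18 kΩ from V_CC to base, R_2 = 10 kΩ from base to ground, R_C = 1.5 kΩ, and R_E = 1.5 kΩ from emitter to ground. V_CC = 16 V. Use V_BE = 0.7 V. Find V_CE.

Thevenize the base divider: V_Th = V_CC·R_2/(R_1+R_2) = 16×10/28 = 5.71 V, R_Th = R_1‖R_2 = 6.43 kΩ.
Base-emitter loop: V_Th = I_B·R_Th + V_BE + (β+1)I_B·R_E, so I_B = (5.71 − 0.7) / (6.43 + 76×1.5) = 0.0416 mA.
I_C = β·I_B = 75×0.0416 = 3.12 mA, and I_E = (β+1)I_B = 3.16 mA.
V_CE = V_CC − I_C·R_C − I_E·R_E = 16 − 3.12×1.5 − 3.16×1.5 = 6.57 V.
V_CE = 6.57 V > 0.2 V confirms active-region operation.

V_CE ≈ 6.6 V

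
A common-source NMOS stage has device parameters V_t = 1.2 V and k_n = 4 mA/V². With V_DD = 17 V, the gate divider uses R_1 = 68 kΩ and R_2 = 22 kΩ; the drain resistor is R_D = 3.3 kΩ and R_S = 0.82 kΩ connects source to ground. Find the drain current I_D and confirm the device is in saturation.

I_D ≈ 2.3 mA

V_G = V_DD·R_2/(R_1+R_2) = 17×22/90 = 4.16 V.
Assume saturation: I_D = (k_n/2)(V_GS − V_t)² with V_GS = V_G − I_D·R_S = 4.16 − 0.82·I_D.
Substituting gives 1.34·I_D² − 10.7·I_D + 17.5 = 0, with roots I_D = 2.3 or 5.65 mA.
The root I_D = 5.65 mA gives V_GS = -0.482 V ≤ V_t, so take I_D = 2.3 mA.
Then V_GS = 2.27 V and V_DS = V_DD − I_D(R_D+R_S) = 17 − 2.3×4.12 = 7.54 V.
Saturation requires V_DS ≥ V_GS − V_t = 1.07 V; 7.54 ≥ 1.07 ✓.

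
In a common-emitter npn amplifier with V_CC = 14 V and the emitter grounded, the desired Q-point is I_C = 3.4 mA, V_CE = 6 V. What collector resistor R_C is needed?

R_C ≈ 2.4 kΩ

Collector loop: V_CC = I_C·R_C + V_CE.
R_C = (V_CC − V_CE)/I_C = (14 − 6)/3.4 = 2.35 kΩ.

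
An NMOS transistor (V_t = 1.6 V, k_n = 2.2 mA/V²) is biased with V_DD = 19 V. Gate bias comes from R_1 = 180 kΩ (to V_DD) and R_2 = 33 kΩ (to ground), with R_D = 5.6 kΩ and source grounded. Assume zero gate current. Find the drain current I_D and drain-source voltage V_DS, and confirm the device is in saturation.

I_D ≈ 2 mA, V_DS ≈ 7.9 V

V_G = V_DD·R_2/(R_1+R_2) = 19×33/213 = 2.94 V. With the source grounded, V_GS = V_G = 2.94 V.
Assume saturation: I_D = (k_n/2)(V_GS − V_t)² = (2.2/2)×(2.94 − 1.6)² = 1.1×1.34² = 1.99 mA.
V_DS = V_DD − I_D·R_D = 19 − 1.99×5.6 = 7.88 V.
Saturation requires V_DS ≥ V_GS − V_t = 1.34 V; 7.88 ≥ 1.34 ✓.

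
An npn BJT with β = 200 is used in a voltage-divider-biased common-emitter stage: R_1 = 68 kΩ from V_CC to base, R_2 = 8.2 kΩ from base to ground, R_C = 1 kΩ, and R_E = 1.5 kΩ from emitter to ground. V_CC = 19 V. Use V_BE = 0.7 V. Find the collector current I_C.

I_C ≈ 0.87 mA

Thevenize the base divider: V_Th = V_CC·R_2/(R_1+R_2) = 19×8.2/76.2 = 2.04 V, R_Th = R_1‖R_2 = 7.32 kΩ.
Base-emitter loop: V_Th = I_B·R_Th + V_BE + (β+1)I_B·R_E, so I_B = (2.04 − 0.7) / (7.32 + 201×1.5) = 0.00435 mA.
I_C = β·I_B = 200×0.00435 = 0.871 mA, and I_E = (β+1)I_B = 0.875 mA.
V_CE = V_CC − I_C·R_C − I_E·R_E = 19 − 0.871×1 − 0.875×1.5 = 16.8 V.
V_CE = 16.8 V > 0.2 V confirms active-region operation.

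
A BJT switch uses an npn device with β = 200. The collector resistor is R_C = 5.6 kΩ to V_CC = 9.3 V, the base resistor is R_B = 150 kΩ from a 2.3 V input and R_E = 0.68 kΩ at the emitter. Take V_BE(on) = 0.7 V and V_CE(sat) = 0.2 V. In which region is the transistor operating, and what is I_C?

Assume active. Base-emitter loop: I_B = (V_BB − V_BE)/(R_B + (β+1)R_E) = (2.3 − 0.7)/(150 + 201×0.68) = 0.00558 mA.
I_C = β·I_B = 200×0.00558 = 1.12 mA.
V_CE = V_CC − I_C·R_C − I_E·R_E = 9.3 − 1.12×5.6 − 1.12×0.68 = 2.29 V > V_CE(sat), so the active-region assumption holds.

active; I_C ≈ 1.1 mA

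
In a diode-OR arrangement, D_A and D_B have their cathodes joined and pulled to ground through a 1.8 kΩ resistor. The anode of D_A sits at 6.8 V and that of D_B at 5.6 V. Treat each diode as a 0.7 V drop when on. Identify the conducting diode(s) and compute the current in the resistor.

Assume both conduct. Then node N would need to be at both 6.8−0.7 = 6.1 V and 5.6−0.7 = 4.9 V, which is impossible.
Assume only D_A conducts: V_N = 6.8 − 0.7 = 6.1 V, so I_R = 6.1/1.8 = 3.39 mA.
Check D_B: its anode-to-cathode voltage is 5.6 − 6.1 = -0.5 V < 0.7 V, so it is off. The assumption is consistent.

Only D_A conducts; I_R ≈ 3.4 mA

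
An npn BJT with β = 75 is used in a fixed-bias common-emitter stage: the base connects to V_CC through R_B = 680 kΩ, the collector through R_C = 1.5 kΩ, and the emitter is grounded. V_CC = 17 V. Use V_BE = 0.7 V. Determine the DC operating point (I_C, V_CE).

I_C ≈ 1.8 mA, V_CE ≈ 14 V

Base loop: V_CC = I_B·R_B + V_BE, so I_B = (17 − 0.7)/680 kΩ = 0.024 mA.
In the active region I_C = β·I_B = 75 × 0.024 = 1.8 mA.
Collector loop: V_CE = V_CC − I_C·R_C = 17 − 1.8×1.5 = 14.3 V.
Since V_CE = 14.3 V > V_CE(sat) ≈ 0.2 V, the transistor is in the active region as assumed.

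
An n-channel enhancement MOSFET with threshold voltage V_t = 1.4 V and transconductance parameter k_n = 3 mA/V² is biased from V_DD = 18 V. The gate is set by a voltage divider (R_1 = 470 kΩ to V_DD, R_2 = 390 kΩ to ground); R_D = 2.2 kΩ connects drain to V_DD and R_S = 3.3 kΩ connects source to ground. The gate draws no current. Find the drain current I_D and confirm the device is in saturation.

V_G = V_DD·R_2/(R_1+R_2) = 18×390/860 = 8.16 V.
Assume saturation: I_D = (k_n/2)(V_GS − V_t)² with V_GS = V_G − I_D·R_S = 8.16 − 3.3·I_D.
Substituting gives 16.3·I_D² − 68·I_D + 68.6 = 0, with roots I_D = 1.72 or 2.44 mA.
The root I_D = 2.44 mA gives V_GS = 0.126 V ≤ V_t, so take I_D = 1.72 mA.
Then V_GS = 2.47 V and V_DS = V_DD − I_D(R_D+R_S) = 18 − 1.72×5.5 = 8.52 V.
Saturation requires V_DS ≥ V_GS − V_t = 1.07 V; 8.52 ≥ 1.07 ✓.

I_D ≈ 1.7 mA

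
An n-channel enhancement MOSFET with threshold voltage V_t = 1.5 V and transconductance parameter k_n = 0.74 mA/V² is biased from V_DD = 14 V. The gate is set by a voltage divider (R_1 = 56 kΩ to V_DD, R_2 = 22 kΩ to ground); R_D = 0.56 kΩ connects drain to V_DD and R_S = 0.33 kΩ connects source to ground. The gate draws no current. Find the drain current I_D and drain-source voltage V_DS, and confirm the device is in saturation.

V_G = V_DD·R_2/(R_1+R_2) = 14×22/78 = 3.95 V.
Assume saturation: I_D = (k_n/2)(V_GS − V_t)² with V_GS = V_G − I_D·R_S = 3.95 − 0.33·I_D.
Substituting gives 0.0403·I_D² − 1.6·I_D + 2.22 = 0, with roots I_D = 1.44 or 38.2 mA.
The root I_D = 38.2 mA gives V_GS = -8.66 V ≤ V_t, so take I_D = 1.44 mA.
Then V_GS = 3.47 V and V_DS = V_DD − I_D(R_D+R_S) = 14 − 1.44×0.89 = 12.7 V.
Saturation requires V_DS ≥ V_GS − V_t = 1.97 V; 12.7 ≥ 1.97 ✓.

I_D ≈ 1.4 mA, V_DS ≈ 13 V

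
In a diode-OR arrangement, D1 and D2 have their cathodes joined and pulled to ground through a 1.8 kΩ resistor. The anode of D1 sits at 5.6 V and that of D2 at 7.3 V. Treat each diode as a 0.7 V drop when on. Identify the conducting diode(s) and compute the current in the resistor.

Assume both conduct. Then node N would need to be at both 5.6−0.7 = 4.9 V and 7.3−0.7 = 6.6 V, which is impossible.
Assume only D2 conducts: V_N = 7.3 − 0.7 = 6.6 V, so I_R = 6.6/1.8 = 3.67 mA.
Check D1: its anode-to-cathode voltage is 5.6 − 6.6 = -1 V < 0.7 V, so it is off. The assumption is consistent.

Only D2 conducts; I_R ≈ 3.7 mA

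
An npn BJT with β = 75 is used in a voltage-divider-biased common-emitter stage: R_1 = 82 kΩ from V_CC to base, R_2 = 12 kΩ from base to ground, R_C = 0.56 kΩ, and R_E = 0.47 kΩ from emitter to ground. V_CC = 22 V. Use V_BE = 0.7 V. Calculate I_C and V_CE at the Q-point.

I_C ≈ 3.4 mA, V_CE ≈ 18 V

Thevenize the base divider: V_Th = V_CC·R_2/(R_1+R_2) = 22×12/94 = 2.81 V, R_Th = R_1‖R_2 = 10.5 kΩ.
Base-emitter loop: V_Th = I_B·R_Th + V_BE + (β+1)I_B·R_E, so I_B = (2.81 − 0.7) / (10.5 + 76×0.47) = 0.0457 mA.
I_C = β·I_B = 75×0.0457 = 3.42 mA, and I_E = (β+1)I_B = 3.47 mA.
V_CE = V_CC − I_C·R_C − I_E·R_E = 22 − 3.42×0.56 − 3.47×0.47 = 18.5 V.
V_CE = 18.5 V > 0.2 V confirms active-region operation.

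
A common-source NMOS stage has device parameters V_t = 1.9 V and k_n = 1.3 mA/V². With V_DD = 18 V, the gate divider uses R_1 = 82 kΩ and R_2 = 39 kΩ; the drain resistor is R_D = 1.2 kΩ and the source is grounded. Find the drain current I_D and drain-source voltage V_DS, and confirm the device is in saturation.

V_G = V_DD·R_2/(R_1+R_2) = 18×39/121 = 5.8 V. With the source grounded, V_GS = V_G = 5.8 V.
Assume saturation: I_D = (k_n/2)(V_GS − V_t)² = (1.3/2)×(5.8 − 1.9)² = 0.65×3.9² = 9.89 mA.
V_DS = V_DD − I_D·R_D = 18 − 9.89×1.2 = 6.13 V.
Saturation requires V_DS ≥ V_GS − V_t = 3.9 V; 6.13 ≥ 3.9 ✓.

I_D ≈ 9.9 mA, V_DS ≈ 6.1 V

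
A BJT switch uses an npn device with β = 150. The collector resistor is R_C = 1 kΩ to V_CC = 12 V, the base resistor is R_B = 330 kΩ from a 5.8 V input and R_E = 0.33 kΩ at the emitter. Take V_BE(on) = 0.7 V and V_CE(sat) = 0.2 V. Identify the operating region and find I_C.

Assume active. Base-emitter loop: I_B = (V_BB − V_BE)/(R_B + (β+1)R_E) = (5.8 − 0.7)/(330 + 151×0.33) = 0.0134 mA.
I_C = β·I_B = 150×0.0134 = 2.01 mA.
V_CE = V_CC − I_C·R_C − I_E·R_E = 12 − 2.01×1 − 2.03×0.33 = 9.32 V > V_CE(sat), so the active-region assumption holds.

active; I_C ≈ 2 mA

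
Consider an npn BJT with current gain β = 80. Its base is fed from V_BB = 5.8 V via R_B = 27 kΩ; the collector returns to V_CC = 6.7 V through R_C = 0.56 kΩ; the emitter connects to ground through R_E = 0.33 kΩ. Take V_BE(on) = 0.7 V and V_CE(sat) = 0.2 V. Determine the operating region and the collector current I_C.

saturation; I_C ≈ 7.3 mA

Assume active: I_B = (5.8 − 0.7)/(27 + 81×0.33) = 0.0949 mA, I_C = β·I_B = 7.59 mA.
Then V_CE = 6.7 − 7.59×0.56 − 7.69×0.33 = -0.0896 V < 0.2 V — the active assumption fails.
Re-solve with V_CE = 0.2 V. KCL at the emitter: V_E/R_E = (V_BB−0.7−V_E)/R_B + (V_CC−0.2−V_E)/R_C, giving V_E = 2.43 V.
I_C = (V_CC − 0.2 − V_E)/R_C = (6.5 − 2.43)/0.56 = 7.27 mA.
Check: I_B = (5.1 − 2.43)/27 = 0.0989 mA, and β·I_B = 7.91 mA > I_C, confirming saturation.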